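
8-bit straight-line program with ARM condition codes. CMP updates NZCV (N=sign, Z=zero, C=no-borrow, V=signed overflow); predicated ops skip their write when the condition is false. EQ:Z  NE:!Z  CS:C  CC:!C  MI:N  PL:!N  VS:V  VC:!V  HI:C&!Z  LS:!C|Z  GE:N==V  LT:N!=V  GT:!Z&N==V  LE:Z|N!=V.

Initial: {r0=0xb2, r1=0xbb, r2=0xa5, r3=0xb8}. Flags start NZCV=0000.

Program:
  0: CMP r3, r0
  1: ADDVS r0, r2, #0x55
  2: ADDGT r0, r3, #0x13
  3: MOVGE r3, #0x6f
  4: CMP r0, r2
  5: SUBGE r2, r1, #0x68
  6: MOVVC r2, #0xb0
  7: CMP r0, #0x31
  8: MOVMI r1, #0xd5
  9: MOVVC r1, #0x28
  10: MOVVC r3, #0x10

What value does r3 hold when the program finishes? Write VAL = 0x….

VAL = 0x10

[0] flags=0010 → (cmp)
[1] flags=0010 VS?F → skip
[2] flags=0010 GT?T → r0=0xcb
[3] flags=0010 GE?T → r3=0x6f
[4] flags=0010 → (cmp)
[5] flags=0010 GE?T → r2=0x53
[6] flags=0010 VC?T → r2=0xb0
[7] flags=1010 → (cmp)
[8] flags=1010 MI?T → r1=0xd5
[9] flags=1010 VC?T → r1=0x28
[10] flags=1010 VC?T → r3=0x10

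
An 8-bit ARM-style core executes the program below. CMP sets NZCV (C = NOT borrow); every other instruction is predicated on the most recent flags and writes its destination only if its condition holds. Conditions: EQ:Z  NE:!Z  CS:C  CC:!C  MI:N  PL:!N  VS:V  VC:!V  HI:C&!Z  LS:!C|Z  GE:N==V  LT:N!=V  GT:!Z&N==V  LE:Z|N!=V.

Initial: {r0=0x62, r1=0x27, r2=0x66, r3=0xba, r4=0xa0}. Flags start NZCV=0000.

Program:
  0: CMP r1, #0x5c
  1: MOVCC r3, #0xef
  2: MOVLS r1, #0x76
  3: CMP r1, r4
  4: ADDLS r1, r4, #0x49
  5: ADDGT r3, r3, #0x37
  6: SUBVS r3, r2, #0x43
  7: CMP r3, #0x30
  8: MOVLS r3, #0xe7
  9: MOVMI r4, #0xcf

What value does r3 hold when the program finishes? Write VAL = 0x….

VAL = 0xe7

[0] flags=1000 → (cmp)
[1] flags=1000 CC?T → r3=0xef
[2] flags=1000 LS?T → r1=0x76
[3] flags=1001 → (cmp)
[4] flags=1001 LS?T → r1=0xe9
[5] flags=1001 GT?T → r3=0x26
[6] flags=1001 VS?T → r3=0x23
[7] flags=1000 → (cmp)
[8] flags=1000 LS?T → r3=0xe7
[9] flags=1000 MI?T → r4=0xcf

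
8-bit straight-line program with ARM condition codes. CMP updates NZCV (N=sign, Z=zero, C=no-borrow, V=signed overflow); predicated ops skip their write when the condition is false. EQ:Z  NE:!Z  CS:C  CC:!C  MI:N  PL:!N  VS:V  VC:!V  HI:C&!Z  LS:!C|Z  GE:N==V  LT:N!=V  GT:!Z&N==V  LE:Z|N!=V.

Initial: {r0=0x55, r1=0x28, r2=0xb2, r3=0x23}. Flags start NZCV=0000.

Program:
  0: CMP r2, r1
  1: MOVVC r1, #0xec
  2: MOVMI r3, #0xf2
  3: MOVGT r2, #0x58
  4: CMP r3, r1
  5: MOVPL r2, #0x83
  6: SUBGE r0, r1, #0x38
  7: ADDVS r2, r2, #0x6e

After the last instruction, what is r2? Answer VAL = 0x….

VAL = 0x83

0: ✓ CMP  NZCV=1010
1: ✓ MOVVC  r1←0xec
2: ✓ MOVMI  r3←0xf2
3: · MOVGT
4: ✓ CMP  NZCV=0010
5: ✓ MOVPL  r2←0x83
6: ✓ SUBGE  r0←0xb4
7: · ADDVS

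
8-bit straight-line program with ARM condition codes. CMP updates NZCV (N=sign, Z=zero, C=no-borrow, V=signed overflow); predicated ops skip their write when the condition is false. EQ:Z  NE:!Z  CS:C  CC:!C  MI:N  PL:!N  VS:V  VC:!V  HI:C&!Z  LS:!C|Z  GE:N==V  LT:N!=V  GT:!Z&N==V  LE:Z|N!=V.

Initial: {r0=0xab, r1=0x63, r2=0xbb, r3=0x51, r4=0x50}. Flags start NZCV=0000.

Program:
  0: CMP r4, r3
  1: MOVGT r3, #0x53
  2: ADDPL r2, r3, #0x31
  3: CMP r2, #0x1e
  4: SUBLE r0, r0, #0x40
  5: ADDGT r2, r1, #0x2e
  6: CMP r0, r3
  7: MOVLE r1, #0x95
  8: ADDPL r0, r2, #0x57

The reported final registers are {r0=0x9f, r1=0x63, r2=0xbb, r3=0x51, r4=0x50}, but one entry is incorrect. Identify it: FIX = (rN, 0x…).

0: ✓ CMP  NZCV=1000
1: · MOVGT
2: · ADDPL
3: ✓ CMP  NZCV=1010
4: ✓ SUBLE  r0←0x6b
5: · ADDGT
6: ✓ CMP  NZCV=0010
7: · MOVLE
8: ✓ ADDPL  r0←0x12

FIX = (r0, 0x12)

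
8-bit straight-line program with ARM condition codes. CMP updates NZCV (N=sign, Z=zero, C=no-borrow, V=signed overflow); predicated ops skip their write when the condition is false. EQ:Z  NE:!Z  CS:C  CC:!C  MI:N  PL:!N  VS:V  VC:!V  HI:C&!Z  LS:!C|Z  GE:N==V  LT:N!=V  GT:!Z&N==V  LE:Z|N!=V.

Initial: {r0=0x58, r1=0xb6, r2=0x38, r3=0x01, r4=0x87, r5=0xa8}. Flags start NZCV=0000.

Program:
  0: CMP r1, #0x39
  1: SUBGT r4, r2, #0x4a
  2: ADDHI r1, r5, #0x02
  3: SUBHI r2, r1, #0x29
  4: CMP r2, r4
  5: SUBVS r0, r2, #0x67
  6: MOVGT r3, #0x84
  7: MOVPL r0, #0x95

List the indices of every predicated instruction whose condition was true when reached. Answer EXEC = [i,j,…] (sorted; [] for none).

EXEC = [2,3]

0: ✓ CMP  NZCV=0011
1: · SUBGT
2: ✓ ADDHI  r1←0xaa
3: ✓ SUBHI  r2←0x81
4: ✓ CMP  NZCV=1000
5: · SUBVS
6: · MOVGT
7: · MOVPL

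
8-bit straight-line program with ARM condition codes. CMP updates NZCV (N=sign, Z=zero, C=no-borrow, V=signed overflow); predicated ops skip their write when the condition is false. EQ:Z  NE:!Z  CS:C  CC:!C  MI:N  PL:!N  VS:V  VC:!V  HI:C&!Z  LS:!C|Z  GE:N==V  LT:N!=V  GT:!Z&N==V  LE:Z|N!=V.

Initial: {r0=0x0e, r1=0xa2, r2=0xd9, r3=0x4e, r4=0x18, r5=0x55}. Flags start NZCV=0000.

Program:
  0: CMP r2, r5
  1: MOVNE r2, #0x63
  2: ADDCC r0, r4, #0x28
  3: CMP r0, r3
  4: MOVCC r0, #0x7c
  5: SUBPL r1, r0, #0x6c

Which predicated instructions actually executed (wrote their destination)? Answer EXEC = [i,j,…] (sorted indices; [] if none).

EXEC = [1,4]

0: ✓ CMP  NZCV=1010
1: ✓ MOVNE  r2←0x63
2: · ADDCC
3: ✓ CMP  NZCV=1000
4: ✓ MOVCC  r0←0x7c
5: · SUBPL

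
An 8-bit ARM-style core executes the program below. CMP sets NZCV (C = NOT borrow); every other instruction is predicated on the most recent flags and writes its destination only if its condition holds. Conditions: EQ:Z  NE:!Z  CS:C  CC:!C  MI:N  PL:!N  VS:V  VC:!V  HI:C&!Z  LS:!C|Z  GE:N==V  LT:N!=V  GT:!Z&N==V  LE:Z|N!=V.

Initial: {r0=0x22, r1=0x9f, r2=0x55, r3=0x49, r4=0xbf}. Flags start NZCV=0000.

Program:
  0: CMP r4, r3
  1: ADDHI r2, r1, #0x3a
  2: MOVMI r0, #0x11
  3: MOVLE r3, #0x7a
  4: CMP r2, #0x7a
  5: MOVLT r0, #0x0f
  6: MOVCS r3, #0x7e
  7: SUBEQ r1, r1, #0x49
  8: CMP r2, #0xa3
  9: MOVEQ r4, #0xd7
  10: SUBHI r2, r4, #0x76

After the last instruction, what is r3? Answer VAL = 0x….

VAL = 0x7e

0: ✓ CMP  NZCV=0011
1: ✓ ADDHI  r2←0xd9
2: · MOVMI
3: ✓ MOVLE  r3←0x7a
4: ✓ CMP  NZCV=0011
5: ✓ MOVLT  r0←0x0f
6: ✓ MOVCS  r3←0x7e
7: · SUBEQ
8: ✓ CMP  NZCV=0010
9: · MOVEQ
10: ✓ SUBHI  r2←0x49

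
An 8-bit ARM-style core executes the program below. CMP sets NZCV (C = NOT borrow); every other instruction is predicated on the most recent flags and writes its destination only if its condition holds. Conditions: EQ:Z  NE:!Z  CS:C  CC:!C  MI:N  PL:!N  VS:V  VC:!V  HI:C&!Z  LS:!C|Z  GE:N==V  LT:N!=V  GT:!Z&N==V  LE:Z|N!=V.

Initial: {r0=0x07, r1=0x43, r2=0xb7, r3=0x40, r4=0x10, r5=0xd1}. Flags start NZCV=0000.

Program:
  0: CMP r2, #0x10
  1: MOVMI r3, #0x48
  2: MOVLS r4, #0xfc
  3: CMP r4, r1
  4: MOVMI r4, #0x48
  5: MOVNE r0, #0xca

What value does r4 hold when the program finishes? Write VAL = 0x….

[0] flags=1010 → (cmp)
[1] flags=1010 MI?T → r3=0x48
[2] flags=1010 LS?F → skip
[3] flags=1000 → (cmp)
[4] flags=1000 MI?T → r4=0x48
[5] flags=1000 NE?T → r0=0xca

VAL = 0x48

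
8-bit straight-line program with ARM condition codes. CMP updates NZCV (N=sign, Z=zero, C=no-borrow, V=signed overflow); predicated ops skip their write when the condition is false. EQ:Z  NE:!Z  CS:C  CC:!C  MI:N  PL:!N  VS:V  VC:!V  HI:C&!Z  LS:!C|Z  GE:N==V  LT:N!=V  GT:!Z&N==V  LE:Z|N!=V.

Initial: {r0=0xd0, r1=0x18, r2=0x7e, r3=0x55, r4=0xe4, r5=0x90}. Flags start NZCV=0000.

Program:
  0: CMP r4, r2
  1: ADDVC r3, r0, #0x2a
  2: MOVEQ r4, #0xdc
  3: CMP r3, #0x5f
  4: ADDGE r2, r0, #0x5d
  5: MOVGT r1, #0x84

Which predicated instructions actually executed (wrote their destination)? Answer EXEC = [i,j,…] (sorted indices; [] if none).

0: ✓ CMP  NZCV=0011
1: · ADDVC
2: · MOVEQ
3: ✓ CMP  NZCV=1000
4: · ADDGE
5: · MOVGT

EXEC = []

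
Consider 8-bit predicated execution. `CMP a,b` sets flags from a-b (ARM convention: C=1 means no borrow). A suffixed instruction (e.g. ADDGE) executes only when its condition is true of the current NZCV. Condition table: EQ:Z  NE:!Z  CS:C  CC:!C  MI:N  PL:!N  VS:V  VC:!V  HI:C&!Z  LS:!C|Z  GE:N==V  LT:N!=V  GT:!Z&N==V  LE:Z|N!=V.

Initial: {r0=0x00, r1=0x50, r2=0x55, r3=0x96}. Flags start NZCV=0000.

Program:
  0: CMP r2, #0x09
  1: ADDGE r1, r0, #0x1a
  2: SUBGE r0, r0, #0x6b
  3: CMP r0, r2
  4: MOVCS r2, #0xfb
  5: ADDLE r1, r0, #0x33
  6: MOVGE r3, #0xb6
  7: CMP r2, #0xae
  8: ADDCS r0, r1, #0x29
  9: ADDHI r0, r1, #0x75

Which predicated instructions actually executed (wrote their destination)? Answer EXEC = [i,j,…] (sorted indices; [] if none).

0: ✓ CMP  NZCV=0010
1: ✓ ADDGE  r1←0x1a
2: ✓ SUBGE  r0←0x95
3: ✓ CMP  NZCV=0011
4: ✓ MOVCS  r2←0xfb
5: ✓ ADDLE  r1←0xc8
6: · MOVGE
7: ✓ CMP  NZCV=0010
8: ✓ ADDCS  r0←0xf1
9: ✓ ADDHI  r0←0x3d

EXEC = [1,2,4,5,8,9]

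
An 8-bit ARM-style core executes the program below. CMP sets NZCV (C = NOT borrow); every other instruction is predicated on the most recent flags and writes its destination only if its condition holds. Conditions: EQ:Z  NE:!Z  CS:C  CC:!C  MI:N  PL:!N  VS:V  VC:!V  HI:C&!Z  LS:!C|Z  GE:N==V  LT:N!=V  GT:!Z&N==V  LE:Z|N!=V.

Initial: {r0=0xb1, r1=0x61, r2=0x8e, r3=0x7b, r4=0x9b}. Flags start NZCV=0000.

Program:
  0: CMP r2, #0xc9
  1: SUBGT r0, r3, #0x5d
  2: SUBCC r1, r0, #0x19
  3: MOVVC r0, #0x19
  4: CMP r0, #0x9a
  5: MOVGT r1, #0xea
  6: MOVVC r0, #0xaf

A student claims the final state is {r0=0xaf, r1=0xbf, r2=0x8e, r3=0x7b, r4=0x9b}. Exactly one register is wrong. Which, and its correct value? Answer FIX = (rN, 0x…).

0: ✓ CMP  NZCV=1000
1: · SUBGT
2: ✓ SUBCC  r1←0x98
3: ✓ MOVVC  r0←0x19
4: ✓ CMP  NZCV=0000
5: ✓ MOVGT  r1←0xea
6: ✓ MOVVC  r0←0xaf

FIX = (r1, 0xea)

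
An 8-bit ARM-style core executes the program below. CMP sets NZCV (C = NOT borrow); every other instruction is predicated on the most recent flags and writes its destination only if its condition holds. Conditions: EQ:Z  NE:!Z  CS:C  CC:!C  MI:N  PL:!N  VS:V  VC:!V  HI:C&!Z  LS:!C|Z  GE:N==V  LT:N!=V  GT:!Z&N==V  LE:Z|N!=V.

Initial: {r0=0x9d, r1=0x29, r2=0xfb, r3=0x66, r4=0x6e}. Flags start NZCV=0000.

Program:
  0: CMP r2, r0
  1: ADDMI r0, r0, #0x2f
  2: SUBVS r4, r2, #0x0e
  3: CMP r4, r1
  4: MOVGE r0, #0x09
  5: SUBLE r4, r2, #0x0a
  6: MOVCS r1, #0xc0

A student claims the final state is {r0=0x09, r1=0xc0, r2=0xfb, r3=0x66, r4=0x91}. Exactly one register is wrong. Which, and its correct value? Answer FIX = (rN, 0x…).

FIX = (r4, 0x6e)

0: ✓ CMP  NZCV=0010
1: · ADDMI
2: · SUBVS
3: ✓ CMP  NZCV=0010
4: ✓ MOVGE  r0←0x09
5: · SUBLE
6: ✓ MOVCS  r1←0xc0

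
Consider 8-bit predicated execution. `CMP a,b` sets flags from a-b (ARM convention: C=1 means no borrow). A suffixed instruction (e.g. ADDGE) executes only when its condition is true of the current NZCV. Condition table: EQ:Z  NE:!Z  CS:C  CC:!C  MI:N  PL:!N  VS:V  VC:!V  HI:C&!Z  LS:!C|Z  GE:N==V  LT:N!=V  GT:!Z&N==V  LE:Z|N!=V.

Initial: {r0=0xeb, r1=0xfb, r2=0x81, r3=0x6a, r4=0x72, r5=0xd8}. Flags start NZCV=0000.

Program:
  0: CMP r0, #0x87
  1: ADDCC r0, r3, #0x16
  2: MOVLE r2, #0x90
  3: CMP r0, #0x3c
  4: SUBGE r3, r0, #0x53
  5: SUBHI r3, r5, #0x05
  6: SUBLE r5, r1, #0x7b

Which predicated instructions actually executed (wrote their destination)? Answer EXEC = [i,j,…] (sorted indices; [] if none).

[0] flags=0010 → (cmp)
[1] flags=0010 CC?F → skip
[2] flags=0010 LE?F → skip
[3] flags=1010 → (cmp)
[4] flags=1010 GE?F → skip
[5] flags=1010 HI?T → r3=0xd3
[6] flags=1010 LE?T → r5=0x80

EXEC = [5,6]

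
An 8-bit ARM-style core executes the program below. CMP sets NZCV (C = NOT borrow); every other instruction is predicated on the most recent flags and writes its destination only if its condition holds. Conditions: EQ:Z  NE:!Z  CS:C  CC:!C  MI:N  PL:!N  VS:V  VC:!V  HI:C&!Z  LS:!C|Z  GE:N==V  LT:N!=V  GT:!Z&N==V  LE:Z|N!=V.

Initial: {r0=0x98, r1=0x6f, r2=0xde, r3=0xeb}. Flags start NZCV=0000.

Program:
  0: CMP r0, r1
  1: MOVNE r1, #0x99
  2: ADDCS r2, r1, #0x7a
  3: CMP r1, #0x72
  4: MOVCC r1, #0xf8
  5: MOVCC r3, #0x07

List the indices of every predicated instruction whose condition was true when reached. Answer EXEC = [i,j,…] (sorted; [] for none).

0: ✓ CMP  NZCV=0011
1: ✓ MOVNE  r1←0x99
2: ✓ ADDCS  r2←0x13
3: ✓ CMP  NZCV=0011
4: · MOVCC
5: · MOVCC

EXEC = [1,2]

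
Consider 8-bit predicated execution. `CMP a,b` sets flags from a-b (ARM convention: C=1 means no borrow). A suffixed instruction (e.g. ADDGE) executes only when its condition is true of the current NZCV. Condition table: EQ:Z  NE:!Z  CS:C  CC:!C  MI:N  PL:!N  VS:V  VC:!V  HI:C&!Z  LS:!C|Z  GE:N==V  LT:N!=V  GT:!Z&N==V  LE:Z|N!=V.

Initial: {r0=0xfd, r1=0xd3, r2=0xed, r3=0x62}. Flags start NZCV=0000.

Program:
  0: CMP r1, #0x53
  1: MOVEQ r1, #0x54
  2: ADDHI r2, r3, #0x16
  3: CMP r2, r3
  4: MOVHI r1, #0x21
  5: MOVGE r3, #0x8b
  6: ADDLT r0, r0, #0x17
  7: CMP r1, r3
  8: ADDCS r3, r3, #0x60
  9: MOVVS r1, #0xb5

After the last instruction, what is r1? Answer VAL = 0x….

VAL = 0xb5

0: ✓ CMP  NZCV=1010
1: · MOVEQ
2: ✓ ADDHI  r2←0x78
3: ✓ CMP  NZCV=0010
4: ✓ MOVHI  r1←0x21
5: ✓ MOVGE  r3←0x8b
6: · ADDLT
7: ✓ CMP  NZCV=1001
8: · ADDCS
9: ✓ MOVVS  r1←0xb5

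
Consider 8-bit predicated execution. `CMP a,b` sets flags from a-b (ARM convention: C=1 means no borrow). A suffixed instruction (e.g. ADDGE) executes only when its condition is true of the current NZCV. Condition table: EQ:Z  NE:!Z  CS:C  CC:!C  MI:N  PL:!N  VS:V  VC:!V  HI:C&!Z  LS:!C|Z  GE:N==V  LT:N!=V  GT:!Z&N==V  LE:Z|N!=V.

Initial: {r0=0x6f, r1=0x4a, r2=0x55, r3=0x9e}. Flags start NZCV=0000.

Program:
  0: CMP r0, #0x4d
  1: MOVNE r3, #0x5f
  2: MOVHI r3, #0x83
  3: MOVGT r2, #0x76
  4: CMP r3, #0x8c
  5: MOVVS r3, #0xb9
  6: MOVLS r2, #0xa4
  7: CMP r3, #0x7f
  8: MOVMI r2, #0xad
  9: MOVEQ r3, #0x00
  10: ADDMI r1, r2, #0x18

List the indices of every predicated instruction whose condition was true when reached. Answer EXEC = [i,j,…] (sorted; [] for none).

EXEC = [1,2,3,6]

[0] flags=0010 → (cmp)
[1] flags=0010 NE?T → r3=0x5f
[2] flags=0010 HI?T → r3=0x83
[3] flags=0010 GT?T → r2=0x76
[4] flags=1000 → (cmp)
[5] flags=1000 VS?F → skip
[6] flags=1000 LS?T → r2=0xa4
[7] flags=0011 → (cmp)
[8] flags=0011 MI?F → skip
[9] flags=0011 EQ?F → skip
[10] flags=0011 MI?F → skip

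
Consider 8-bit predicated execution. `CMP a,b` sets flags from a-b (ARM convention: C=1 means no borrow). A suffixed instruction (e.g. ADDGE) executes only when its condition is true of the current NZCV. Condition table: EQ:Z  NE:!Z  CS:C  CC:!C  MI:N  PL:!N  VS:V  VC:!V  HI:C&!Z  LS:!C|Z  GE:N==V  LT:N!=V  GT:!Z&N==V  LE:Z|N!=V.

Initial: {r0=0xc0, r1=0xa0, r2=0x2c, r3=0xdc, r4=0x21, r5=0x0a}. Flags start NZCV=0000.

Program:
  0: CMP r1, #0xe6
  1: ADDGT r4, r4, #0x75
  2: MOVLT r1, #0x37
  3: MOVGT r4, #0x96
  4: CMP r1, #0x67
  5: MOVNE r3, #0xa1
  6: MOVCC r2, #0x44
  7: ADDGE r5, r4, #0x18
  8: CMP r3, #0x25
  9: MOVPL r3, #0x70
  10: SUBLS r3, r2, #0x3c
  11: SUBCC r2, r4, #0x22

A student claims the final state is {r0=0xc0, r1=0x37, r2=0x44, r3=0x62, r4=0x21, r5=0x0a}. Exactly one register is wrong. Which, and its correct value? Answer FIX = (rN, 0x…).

0: ✓ CMP  NZCV=1000
1: · ADDGT
2: ✓ MOVLT  r1←0x37
3: · MOVGT
4: ✓ CMP  NZCV=1000
5: ✓ MOVNE  r3←0xa1
6: ✓ MOVCC  r2←0x44
7: · ADDGE
8: ✓ CMP  NZCV=0011
9: ✓ MOVPL  r3←0x70
10: · SUBLS
11: · SUBCC

FIX = (r3, 0x70)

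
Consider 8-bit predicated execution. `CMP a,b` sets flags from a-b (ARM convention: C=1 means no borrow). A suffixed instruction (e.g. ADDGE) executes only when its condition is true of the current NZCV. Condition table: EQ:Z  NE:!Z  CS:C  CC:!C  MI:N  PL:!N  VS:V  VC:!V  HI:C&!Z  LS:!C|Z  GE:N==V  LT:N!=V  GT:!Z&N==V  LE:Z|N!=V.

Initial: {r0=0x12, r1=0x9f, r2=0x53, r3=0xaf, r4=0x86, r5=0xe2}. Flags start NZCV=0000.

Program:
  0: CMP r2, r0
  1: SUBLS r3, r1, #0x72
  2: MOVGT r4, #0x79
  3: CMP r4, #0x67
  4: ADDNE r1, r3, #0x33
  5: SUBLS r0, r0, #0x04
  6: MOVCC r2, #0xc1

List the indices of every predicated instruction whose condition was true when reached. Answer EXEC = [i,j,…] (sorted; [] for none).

EXEC = [2,4]

[0] flags=0010 → (cmp)
[1] flags=0010 LS?F → skip
[2] flags=0010 GT?T → r4=0x79
[3] flags=0010 → (cmp)
[4] flags=0010 NE?T → r1=0xe2
[5] flags=0010 LS?F → skip
[6] flags=0010 CC?F → skip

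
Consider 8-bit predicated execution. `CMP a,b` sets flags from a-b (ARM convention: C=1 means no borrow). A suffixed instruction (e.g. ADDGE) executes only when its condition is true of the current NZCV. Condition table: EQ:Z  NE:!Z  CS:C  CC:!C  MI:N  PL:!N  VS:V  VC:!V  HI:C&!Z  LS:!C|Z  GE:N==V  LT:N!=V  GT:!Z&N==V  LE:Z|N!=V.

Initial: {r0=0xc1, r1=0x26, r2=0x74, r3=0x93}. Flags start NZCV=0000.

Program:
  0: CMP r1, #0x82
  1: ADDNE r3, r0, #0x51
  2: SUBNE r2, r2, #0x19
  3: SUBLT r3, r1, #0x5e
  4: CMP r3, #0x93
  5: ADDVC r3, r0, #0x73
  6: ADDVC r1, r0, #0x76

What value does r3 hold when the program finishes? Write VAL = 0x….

VAL = 0x34

[0] flags=1001 → (cmp)
[1] flags=1001 NE?T → r3=0x12
[2] flags=1001 NE?T → r2=0x5b
[3] flags=1001 LT?F → skip
[4] flags=0000 → (cmp)
[5] flags=0000 VC?T → r3=0x34
[6] flags=0000 VC?T → r1=0x37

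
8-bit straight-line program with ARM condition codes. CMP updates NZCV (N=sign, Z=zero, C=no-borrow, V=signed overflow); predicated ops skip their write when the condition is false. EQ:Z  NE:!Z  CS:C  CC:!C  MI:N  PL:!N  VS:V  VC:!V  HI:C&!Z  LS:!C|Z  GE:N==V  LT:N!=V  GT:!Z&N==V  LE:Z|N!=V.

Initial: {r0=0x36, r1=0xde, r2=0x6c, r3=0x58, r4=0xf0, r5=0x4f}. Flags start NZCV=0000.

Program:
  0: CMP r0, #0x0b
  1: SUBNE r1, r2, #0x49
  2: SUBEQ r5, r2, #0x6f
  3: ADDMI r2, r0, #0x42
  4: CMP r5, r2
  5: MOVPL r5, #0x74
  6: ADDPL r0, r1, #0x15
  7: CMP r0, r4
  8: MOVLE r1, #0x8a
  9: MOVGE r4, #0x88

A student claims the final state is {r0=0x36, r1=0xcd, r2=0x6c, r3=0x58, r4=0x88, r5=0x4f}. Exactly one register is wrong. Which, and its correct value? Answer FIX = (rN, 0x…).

[0] flags=0010 → (cmp)
[1] flags=0010 NE?T → r1=0x23
[2] flags=0010 EQ?F → skip
[3] flags=0010 MI?F → skip
[4] flags=1000 → (cmp)
[5] flags=1000 PL?F → skip
[6] flags=1000 PL?F → skip
[7] flags=0000 → (cmp)
[8] flags=0000 LE?F → skip
[9] flags=0000 GE?T → r4=0x88

FIX = (r1, 0x23)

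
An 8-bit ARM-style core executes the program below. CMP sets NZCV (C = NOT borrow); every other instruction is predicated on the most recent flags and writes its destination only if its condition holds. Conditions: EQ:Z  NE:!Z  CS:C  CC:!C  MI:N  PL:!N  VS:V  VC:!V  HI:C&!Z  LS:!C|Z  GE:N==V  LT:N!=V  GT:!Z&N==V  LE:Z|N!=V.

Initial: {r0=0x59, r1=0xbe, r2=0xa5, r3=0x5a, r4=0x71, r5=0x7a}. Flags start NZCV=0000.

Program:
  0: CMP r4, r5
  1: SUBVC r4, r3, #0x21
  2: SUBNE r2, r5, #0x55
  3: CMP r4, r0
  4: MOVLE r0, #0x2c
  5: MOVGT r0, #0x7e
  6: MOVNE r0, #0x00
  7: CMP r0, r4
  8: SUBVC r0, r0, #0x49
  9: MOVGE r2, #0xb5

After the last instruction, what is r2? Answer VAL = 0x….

VAL = 0x25

[0] flags=1000 → (cmp)
[1] flags=1000 VC?T → r4=0x39
[2] flags=1000 NE?T → r2=0x25
[3] flags=1000 → (cmp)
[4] flags=1000 LE?T → r0=0x2c
[5] flags=1000 GT?F → skip
[6] flags=1000 NE?T → r0=0x00
[7] flags=1000 → (cmp)
[8] flags=1000 VC?T → r0=0xb7
[9] flags=1000 GE?F → skip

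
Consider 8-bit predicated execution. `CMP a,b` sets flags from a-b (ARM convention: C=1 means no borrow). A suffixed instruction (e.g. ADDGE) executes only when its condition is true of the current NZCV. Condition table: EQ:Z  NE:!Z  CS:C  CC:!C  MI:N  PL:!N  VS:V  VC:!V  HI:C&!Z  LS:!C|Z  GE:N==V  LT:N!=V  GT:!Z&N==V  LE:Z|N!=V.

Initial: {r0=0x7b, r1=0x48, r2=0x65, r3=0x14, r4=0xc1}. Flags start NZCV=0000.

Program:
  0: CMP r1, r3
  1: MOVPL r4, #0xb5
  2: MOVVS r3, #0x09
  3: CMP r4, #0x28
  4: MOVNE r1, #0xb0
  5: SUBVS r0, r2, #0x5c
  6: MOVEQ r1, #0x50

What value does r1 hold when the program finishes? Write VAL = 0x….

[0] flags=0010 → (cmp)
[1] flags=0010 PL?T → r4=0xb5
[2] flags=0010 VS?F → skip
[3] flags=1010 → (cmp)
[4] flags=1010 NE?T → r1=0xb0
[5] flags=1010 VS?F → skip
[6] flags=1010 EQ?F → skip

VAL = 0xb0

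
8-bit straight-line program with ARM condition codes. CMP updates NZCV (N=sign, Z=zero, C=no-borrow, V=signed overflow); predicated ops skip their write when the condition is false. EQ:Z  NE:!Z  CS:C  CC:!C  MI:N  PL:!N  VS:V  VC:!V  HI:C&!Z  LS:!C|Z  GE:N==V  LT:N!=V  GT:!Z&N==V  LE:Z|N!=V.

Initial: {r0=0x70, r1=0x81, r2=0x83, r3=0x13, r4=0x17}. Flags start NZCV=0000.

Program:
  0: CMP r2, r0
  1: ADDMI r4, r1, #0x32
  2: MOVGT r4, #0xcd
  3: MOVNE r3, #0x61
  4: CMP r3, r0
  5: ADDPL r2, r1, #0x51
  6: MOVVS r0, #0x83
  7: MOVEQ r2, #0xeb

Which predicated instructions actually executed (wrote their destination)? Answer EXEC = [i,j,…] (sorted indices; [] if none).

[0] flags=0011 → (cmp)
[1] flags=0011 MI?F → skip
[2] flags=0011 GT?F → skip
[3] flags=0011 NE?T → r3=0x61
[4] flags=1000 → (cmp)
[5] flags=1000 PL?F → skip
[6] flags=1000 VS?F → skip
[7] flags=1000 EQ?F → skip

EXEC = [3]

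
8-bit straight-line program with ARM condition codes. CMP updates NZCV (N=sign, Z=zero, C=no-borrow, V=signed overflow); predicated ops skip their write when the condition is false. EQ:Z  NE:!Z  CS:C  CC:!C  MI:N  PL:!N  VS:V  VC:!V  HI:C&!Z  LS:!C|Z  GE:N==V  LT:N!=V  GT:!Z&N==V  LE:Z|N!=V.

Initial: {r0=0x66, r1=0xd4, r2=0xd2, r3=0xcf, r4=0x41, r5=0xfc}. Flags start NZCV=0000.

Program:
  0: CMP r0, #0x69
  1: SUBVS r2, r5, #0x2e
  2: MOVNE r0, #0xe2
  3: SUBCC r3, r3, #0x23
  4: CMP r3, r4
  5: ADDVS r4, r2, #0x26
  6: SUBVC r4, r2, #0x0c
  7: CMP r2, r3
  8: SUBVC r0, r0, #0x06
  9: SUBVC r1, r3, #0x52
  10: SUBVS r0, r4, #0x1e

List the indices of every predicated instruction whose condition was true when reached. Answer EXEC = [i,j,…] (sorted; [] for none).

EXEC = [2,3,5,8,9]

[0] flags=1000 → (cmp)
[1] flags=1000 VS?F → skip
[2] flags=1000 NE?T → r0=0xe2
[3] flags=1000 CC?T → r3=0xac
[4] flags=0011 → (cmp)
[5] flags=0011 VS?T → r4=0xf8
[6] flags=0011 VC?F → skip
[7] flags=0010 → (cmp)
[8] flags=0010 VC?T → r0=0xdc
[9] flags=0010 VC?T → r1=0x5a
[10] flags=0010 VS?F → skip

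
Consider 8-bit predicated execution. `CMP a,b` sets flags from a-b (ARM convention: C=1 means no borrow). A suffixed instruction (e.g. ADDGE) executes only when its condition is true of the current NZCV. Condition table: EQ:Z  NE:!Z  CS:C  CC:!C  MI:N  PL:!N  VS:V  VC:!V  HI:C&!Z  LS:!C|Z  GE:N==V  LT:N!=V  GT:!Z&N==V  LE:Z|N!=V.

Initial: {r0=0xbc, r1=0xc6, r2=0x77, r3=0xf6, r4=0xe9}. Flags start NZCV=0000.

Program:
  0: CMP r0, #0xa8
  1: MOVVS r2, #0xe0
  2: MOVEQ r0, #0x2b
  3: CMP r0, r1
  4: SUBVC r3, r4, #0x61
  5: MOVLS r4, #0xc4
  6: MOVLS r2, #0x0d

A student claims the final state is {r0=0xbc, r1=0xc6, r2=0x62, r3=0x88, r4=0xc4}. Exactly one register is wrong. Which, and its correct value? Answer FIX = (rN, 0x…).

FIX = (r2, 0x0d)

0: ✓ CMP  NZCV=0010
1: · MOVVS
2: · MOVEQ
3: ✓ CMP  NZCV=1000
4: ✓ SUBVC  r3←0x88
5: ✓ MOVLS  r4←0xc4
6: ✓ MOVLS  r2←0x0d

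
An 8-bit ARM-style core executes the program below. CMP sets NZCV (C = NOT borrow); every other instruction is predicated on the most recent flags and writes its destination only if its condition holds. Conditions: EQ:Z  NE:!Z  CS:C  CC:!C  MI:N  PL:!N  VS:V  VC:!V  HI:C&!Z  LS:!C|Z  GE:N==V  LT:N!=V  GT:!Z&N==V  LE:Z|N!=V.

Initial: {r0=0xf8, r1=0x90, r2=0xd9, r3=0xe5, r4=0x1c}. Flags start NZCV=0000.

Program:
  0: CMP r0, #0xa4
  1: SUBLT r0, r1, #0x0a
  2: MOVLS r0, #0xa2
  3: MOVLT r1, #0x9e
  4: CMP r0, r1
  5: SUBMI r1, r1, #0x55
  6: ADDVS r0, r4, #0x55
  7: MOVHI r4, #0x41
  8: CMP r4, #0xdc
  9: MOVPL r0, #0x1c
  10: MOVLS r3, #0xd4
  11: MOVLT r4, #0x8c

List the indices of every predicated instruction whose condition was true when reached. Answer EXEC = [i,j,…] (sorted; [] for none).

0: ✓ CMP  NZCV=0010
1: · SUBLT
2: · MOVLS
3: · MOVLT
4: ✓ CMP  NZCV=0010
5: · SUBMI
6: · ADDVS
7: ✓ MOVHI  r4←0x41
8: ✓ CMP  NZCV=0000
9: ✓ MOVPL  r0←0x1c
10: ✓ MOVLS  r3←0xd4
11: · MOVLT

EXEC = [7,9,10]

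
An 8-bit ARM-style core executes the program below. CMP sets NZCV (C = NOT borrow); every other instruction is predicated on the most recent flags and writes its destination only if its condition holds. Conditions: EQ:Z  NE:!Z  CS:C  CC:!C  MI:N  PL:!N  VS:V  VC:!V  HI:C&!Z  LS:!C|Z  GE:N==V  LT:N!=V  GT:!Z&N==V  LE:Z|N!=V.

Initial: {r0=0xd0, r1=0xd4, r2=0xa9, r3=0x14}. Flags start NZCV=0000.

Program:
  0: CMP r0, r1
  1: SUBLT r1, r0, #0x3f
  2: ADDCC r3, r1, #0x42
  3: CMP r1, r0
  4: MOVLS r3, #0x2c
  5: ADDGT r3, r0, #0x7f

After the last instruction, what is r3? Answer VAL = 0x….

VAL = 0x2c

[0] flags=1000 → (cmp)
[1] flags=1000 LT?T → r1=0x91
[2] flags=1000 CC?T → r3=0xd3
[3] flags=1000 → (cmp)
[4] flags=1000 LS?T → r3=0x2c
[5] flags=1000 GT?F → skip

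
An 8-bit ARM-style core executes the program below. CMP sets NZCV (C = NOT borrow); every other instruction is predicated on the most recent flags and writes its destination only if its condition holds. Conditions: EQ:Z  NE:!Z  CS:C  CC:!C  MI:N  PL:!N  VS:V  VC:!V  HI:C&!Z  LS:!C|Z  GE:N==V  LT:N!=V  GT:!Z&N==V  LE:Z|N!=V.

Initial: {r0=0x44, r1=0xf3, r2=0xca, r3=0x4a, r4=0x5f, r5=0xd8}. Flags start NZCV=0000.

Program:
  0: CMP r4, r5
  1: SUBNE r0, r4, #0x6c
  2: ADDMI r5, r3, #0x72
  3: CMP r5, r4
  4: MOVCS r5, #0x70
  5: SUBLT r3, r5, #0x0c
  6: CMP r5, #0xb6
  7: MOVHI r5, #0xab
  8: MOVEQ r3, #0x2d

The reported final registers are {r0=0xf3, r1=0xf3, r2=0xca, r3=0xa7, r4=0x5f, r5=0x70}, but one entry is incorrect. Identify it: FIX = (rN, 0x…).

[0] flags=1001 → (cmp)
[1] flags=1001 NE?T → r0=0xf3
[2] flags=1001 MI?T → r5=0xbc
[3] flags=0011 → (cmp)
[4] flags=0011 CS?T → r5=0x70
[5] flags=0011 LT?T → r3=0x64
[6] flags=1001 → (cmp)
[7] flags=1001 HI?F → skip
[8] flags=1001 EQ?F → skip

FIX = (r3, 0x64)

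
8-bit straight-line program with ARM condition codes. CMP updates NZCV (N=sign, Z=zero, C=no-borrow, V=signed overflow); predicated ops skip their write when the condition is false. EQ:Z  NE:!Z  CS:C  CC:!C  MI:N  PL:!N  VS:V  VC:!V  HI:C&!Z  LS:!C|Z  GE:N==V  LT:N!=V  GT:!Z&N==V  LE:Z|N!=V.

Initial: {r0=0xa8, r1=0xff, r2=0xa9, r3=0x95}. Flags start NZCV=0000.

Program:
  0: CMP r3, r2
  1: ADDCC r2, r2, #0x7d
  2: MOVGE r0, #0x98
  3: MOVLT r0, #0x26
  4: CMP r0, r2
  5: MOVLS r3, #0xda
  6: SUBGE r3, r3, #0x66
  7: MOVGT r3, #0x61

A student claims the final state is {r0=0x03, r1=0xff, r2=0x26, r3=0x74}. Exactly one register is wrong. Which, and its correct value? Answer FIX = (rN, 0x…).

[0] flags=1000 → (cmp)
[1] flags=1000 CC?T → r2=0x26
[2] flags=1000 GE?F → skip
[3] flags=1000 LT?T → r0=0x26
[4] flags=0110 → (cmp)
[5] flags=0110 LS?T → r3=0xda
[6] flags=0110 GE?T → r3=0x74
[7] flags=0110 GT?F → skip

FIX = (r0, 0x26)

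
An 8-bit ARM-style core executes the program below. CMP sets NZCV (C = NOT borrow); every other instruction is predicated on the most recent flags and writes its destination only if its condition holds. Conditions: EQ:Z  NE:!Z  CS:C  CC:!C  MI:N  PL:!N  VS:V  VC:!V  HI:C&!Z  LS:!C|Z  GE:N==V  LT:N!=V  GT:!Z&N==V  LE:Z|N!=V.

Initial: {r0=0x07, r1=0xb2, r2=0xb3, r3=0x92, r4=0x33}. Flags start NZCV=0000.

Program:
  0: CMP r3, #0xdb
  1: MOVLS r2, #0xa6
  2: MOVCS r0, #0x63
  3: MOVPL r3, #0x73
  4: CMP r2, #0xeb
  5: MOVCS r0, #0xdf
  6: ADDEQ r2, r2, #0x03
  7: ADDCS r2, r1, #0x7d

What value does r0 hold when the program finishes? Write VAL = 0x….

VAL = 0x07

[0] flags=1000 → (cmp)
[1] flags=1000 LS?T → r2=0xa6
[2] flags=1000 CS?F → skip
[3] flags=1000 PL?F → skip
[4] flags=1000 → (cmp)
[5] flags=1000 CS?F → skip
[6] flags=1000 EQ?F → skip
[7] flags=1000 CS?F → skip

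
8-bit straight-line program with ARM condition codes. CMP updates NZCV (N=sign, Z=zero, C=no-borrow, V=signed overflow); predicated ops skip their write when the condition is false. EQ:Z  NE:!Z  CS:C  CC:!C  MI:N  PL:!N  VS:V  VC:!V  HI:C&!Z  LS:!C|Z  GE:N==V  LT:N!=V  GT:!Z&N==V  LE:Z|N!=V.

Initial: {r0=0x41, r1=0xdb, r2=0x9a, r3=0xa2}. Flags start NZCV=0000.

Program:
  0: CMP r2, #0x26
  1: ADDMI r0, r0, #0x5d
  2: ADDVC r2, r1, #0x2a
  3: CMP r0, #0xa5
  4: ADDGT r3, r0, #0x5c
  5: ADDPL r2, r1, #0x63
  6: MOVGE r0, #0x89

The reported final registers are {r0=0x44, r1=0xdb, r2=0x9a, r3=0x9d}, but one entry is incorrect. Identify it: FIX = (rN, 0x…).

FIX = (r0, 0x89)

[0] flags=0011 → (cmp)
[1] flags=0011 MI?F → skip
[2] flags=0011 VC?F → skip
[3] flags=1001 → (cmp)
[4] flags=1001 GT?T → r3=0x9d
[5] flags=1001 PL?F → skip
[6] flags=1001 GE?T → r0=0x89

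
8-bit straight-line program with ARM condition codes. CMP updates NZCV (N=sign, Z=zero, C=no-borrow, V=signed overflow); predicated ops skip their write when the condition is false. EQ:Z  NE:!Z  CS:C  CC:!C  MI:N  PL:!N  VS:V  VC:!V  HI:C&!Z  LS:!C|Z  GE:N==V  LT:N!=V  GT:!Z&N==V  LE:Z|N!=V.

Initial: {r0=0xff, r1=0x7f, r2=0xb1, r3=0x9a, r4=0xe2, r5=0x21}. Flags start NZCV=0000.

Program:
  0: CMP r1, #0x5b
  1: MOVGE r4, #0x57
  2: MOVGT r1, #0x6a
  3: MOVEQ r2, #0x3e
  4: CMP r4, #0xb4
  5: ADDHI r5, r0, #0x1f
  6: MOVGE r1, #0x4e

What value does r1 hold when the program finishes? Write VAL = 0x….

[0] flags=0010 → (cmp)
[1] flags=0010 GE?T → r4=0x57
[2] flags=0010 GT?T → r1=0x6a
[3] flags=0010 EQ?F → skip
[4] flags=1001 → (cmp)
[5] flags=1001 HI?F → skip
[6] flags=1001 GE?T → r1=0x4e

VAL = 0x4e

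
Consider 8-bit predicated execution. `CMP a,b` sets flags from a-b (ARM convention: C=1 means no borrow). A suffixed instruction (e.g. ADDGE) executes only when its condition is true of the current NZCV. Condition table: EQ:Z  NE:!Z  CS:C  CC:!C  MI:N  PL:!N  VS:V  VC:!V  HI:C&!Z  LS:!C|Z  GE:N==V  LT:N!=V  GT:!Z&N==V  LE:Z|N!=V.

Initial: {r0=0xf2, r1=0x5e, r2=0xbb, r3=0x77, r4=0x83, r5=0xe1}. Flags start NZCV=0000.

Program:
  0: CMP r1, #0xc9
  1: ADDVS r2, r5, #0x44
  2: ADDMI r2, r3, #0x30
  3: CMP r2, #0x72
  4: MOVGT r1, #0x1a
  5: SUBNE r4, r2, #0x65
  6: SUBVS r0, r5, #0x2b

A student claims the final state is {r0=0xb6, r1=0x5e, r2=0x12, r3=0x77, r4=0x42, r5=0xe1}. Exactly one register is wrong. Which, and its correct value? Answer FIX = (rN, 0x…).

0: ✓ CMP  NZCV=1001
1: ✓ ADDVS  r2←0x25
2: ✓ ADDMI  r2←0xa7
3: ✓ CMP  NZCV=0011
4: · MOVGT
5: ✓ SUBNE  r4←0x42
6: ✓ SUBVS  r0←0xb6

FIX = (r2, 0xa7)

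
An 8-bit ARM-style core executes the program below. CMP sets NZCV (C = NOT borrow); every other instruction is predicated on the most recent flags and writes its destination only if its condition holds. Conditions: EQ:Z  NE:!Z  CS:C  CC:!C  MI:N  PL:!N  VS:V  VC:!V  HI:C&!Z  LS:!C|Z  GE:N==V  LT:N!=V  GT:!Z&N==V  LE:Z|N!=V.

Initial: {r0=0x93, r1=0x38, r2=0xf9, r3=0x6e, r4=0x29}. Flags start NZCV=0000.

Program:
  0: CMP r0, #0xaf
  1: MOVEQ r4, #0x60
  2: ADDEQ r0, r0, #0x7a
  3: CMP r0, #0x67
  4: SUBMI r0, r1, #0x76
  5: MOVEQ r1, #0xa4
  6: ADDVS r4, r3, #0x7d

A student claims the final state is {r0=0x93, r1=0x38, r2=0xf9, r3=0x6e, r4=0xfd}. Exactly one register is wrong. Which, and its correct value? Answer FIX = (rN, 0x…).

FIX = (r4, 0xeb)

0: ✓ CMP  NZCV=1000
1: · MOVEQ
2: · ADDEQ
3: ✓ CMP  NZCV=0011
4: · SUBMI
5: · MOVEQ
6: ✓ ADDVS  r4←0xeb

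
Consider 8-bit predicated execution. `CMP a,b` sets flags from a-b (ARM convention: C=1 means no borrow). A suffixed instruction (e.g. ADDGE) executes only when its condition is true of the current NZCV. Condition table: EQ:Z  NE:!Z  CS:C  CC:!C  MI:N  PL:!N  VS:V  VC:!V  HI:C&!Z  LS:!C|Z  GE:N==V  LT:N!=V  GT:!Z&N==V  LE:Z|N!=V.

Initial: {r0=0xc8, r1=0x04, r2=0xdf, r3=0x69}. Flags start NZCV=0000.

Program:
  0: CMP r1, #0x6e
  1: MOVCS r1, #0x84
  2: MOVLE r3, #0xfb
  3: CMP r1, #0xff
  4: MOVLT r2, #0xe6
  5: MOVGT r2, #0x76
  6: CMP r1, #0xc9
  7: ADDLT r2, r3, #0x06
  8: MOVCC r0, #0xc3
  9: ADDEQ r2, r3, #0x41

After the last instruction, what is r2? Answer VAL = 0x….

[0] flags=1000 → (cmp)
[1] flags=1000 CS?F → skip
[2] flags=1000 LE?T → r3=0xfb
[3] flags=0000 → (cmp)
[4] flags=0000 LT?F → skip
[5] flags=0000 GT?T → r2=0x76
[6] flags=0000 → (cmp)
[7] flags=0000 LT?F → skip
[8] flags=0000 CC?T → r0=0xc3
[9] flags=0000 EQ?F → skip

VAL = 0x76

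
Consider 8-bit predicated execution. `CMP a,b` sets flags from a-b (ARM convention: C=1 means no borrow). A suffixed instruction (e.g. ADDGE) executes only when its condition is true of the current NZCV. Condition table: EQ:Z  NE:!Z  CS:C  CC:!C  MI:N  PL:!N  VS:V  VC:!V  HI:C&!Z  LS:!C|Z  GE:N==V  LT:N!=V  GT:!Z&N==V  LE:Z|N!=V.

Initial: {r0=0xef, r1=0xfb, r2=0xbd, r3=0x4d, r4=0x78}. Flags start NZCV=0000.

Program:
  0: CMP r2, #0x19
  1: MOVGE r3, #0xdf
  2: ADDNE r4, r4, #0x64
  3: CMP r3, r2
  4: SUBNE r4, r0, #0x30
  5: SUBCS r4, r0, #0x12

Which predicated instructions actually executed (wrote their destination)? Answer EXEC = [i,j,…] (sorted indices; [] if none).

[0] flags=1010 → (cmp)
[1] flags=1010 GE?F → skip
[2] flags=1010 NE?T → r4=0xdc
[3] flags=1001 → (cmp)
[4] flags=1001 NE?T → r4=0xbf
[5] flags=1001 CS?F → skip

EXEC = [2,4]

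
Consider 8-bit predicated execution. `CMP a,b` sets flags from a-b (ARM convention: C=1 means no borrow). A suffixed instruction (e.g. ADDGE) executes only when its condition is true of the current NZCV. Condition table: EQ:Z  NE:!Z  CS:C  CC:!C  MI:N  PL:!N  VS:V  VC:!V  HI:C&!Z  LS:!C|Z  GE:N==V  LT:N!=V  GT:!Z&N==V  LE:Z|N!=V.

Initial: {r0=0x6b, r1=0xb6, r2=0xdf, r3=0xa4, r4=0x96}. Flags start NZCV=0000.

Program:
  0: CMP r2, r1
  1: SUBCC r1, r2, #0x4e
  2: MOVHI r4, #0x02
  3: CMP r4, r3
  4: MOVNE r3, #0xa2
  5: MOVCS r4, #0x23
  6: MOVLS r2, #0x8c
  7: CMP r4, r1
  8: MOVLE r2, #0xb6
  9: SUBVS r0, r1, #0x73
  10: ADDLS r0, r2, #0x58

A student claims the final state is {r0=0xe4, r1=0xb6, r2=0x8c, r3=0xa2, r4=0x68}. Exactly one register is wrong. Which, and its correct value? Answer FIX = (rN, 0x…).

0: ✓ CMP  NZCV=0010
1: · SUBCC
2: ✓ MOVHI  r4←0x02
3: ✓ CMP  NZCV=0000
4: ✓ MOVNE  r3←0xa2
5: · MOVCS
6: ✓ MOVLS  r2←0x8c
7: ✓ CMP  NZCV=0000
8: · MOVLE
9: · SUBVS
10: ✓ ADDLS  r0←0xe4

FIX = (r4, 0x02)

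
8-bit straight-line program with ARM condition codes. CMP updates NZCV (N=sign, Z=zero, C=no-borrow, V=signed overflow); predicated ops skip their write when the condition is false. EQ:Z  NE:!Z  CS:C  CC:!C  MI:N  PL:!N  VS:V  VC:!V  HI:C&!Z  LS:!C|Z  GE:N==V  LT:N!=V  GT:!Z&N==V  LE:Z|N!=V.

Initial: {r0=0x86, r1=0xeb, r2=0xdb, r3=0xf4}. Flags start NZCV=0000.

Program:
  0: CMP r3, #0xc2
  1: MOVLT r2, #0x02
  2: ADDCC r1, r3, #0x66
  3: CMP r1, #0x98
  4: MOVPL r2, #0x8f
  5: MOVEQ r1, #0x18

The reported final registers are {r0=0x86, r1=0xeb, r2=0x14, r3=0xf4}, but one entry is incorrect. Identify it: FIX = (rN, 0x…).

[0] flags=0010 → (cmp)
[1] flags=0010 LT?F → skip
[2] flags=0010 CC?F → skip
[3] flags=0010 → (cmp)
[4] flags=0010 PL?T → r2=0x8f
[5] flags=0010 EQ?F → skip

FIX = (r2, 0x8f)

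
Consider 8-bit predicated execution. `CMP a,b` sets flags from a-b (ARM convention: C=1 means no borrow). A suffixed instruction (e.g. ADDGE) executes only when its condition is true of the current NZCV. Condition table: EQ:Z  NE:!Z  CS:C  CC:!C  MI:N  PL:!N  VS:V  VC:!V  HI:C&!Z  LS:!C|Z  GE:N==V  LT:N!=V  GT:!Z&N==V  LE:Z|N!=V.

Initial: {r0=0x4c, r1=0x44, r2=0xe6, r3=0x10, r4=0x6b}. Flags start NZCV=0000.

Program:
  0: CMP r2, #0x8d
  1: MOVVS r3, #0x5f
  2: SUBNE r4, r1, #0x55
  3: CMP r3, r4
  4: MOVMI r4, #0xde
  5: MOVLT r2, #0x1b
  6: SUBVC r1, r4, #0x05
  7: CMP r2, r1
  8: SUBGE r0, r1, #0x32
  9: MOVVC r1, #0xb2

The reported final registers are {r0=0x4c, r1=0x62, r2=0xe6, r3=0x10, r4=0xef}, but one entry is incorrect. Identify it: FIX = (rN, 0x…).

[0] flags=0010 → (cmp)
[1] flags=0010 VS?F → skip
[2] flags=0010 NE?T → r4=0xef
[3] flags=0000 → (cmp)
[4] flags=0000 MI?F → skip
[5] flags=0000 LT?F → skip
[6] flags=0000 VC?T → r1=0xea
[7] flags=1000 → (cmp)
[8] flags=1000 GE?F → skip
[9] flags=1000 VC?T → r1=0xb2

FIX = (r1, 0xb2)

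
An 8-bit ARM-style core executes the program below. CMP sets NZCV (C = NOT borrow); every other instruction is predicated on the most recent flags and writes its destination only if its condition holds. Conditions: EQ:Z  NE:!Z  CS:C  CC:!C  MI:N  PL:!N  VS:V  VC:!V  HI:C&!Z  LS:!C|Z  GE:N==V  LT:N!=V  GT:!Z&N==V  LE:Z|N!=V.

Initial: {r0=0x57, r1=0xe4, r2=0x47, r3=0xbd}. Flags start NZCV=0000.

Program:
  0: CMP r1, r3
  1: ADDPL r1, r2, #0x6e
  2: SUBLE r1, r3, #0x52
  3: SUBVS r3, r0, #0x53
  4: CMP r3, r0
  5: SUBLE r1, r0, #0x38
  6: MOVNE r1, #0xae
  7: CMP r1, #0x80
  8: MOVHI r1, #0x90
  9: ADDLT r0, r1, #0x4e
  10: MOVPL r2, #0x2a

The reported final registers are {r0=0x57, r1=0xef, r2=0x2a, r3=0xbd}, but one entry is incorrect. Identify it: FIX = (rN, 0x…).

[0] flags=0010 → (cmp)
[1] flags=0010 PL?T → r1=0xb5
[2] flags=0010 LE?F → skip
[3] flags=0010 VS?F → skip
[4] flags=0011 → (cmp)
[5] flags=0011 LE?T → r1=0x1f
[6] flags=0011 NE?T → r1=0xae
[7] flags=0010 → (cmp)
[8] flags=0010 HI?T → r1=0x90
[9] flags=0010 LT?F → skip
[10] flags=0010 PL?T → r2=0x2a

FIX = (r1, 0x90)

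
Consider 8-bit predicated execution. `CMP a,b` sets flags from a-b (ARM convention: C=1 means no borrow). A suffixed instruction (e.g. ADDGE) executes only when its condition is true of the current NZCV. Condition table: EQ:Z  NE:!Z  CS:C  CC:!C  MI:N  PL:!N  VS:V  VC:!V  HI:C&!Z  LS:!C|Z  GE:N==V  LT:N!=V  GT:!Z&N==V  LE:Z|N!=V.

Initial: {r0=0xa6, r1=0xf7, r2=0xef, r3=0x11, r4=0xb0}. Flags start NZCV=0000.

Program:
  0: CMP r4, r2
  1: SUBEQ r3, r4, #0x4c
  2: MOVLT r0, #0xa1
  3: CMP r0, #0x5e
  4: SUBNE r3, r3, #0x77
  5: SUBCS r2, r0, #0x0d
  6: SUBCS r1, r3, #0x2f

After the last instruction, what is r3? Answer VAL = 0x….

VAL = 0x9a

[0] flags=1000 → (cmp)
[1] flags=1000 EQ?F → skip
[2] flags=1000 LT?T → r0=0xa1
[3] flags=0011 → (cmp)
[4] flags=0011 NE?T → r3=0x9a
[5] flags=0011 CS?T → r2=0x94
[6] flags=0011 CS?T → r1=0x6b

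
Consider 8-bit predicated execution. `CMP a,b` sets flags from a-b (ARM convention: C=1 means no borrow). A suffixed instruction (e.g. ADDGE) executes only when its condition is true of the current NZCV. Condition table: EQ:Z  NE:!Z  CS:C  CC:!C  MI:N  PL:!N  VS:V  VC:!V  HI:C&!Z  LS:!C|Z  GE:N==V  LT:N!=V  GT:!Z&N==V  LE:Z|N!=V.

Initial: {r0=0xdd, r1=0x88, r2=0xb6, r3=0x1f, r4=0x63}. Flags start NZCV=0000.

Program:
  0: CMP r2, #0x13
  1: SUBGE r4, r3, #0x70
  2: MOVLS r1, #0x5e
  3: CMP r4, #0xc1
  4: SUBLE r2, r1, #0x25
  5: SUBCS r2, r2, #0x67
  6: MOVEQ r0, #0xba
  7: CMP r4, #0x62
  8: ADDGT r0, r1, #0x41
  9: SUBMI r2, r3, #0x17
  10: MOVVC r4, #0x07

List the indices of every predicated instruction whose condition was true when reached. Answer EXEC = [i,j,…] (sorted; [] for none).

[0] flags=1010 → (cmp)
[1] flags=1010 GE?F → skip
[2] flags=1010 LS?F → skip
[3] flags=1001 → (cmp)
[4] flags=1001 LE?F → skip
[5] flags=1001 CS?F → skip
[6] flags=1001 EQ?F → skip
[7] flags=0010 → (cmp)
[8] flags=0010 GT?T → r0=0xc9
[9] flags=0010 MI?F → skip
[10] flags=0010 VC?T → r4=0x07

EXEC = [8,10]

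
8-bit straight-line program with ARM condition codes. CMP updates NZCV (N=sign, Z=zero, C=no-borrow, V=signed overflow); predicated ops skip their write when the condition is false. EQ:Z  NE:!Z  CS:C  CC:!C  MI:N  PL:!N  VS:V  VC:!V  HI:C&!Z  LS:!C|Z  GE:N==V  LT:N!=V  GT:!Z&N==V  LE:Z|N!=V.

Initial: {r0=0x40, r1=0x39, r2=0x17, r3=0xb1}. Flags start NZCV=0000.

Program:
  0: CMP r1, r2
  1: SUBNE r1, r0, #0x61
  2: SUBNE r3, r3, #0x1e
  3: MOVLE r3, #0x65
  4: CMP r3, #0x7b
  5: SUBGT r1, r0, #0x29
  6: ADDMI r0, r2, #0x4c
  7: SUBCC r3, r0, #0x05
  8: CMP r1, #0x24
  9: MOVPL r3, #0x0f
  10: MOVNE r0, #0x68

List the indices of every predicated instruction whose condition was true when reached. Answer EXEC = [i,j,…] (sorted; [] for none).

[0] flags=0010 → (cmp)
[1] flags=0010 NE?T → r1=0xdf
[2] flags=0010 NE?T → r3=0x93
[3] flags=0010 LE?F → skip
[4] flags=0011 → (cmp)
[5] flags=0011 GT?F → skip
[6] flags=0011 MI?F → skip
[7] flags=0011 CC?F → skip
[8] flags=1010 → (cmp)
[9] flags=1010 PL?F → skip
[10] flags=1010 NE?T → r0=0x68

EXEC = [1,2,10]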